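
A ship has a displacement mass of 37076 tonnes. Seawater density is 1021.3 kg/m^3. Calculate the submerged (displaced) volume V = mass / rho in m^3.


Formula: V = mass / rho
Step 1 — convert tonnes to kg: 37076 t * 1000 = 37076000 kg
Step 2 — V = 37076000 / 1021.3 ≈ 36303 m^3 (5 s.f.)

36303 m^3


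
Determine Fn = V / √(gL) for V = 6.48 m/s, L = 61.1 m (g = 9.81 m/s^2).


Formula: Fn = V / sqrt(g * L)
Step 1 — g * L = 9.81 * 61.1 = 599.391
Step 2 — sqrt(g * L) = sqrt(599.391) = 24.482463
Step 3 — Fn = 6.48 / 24.482463 ≈ 0.26468 (5 s.f.)

0.26468


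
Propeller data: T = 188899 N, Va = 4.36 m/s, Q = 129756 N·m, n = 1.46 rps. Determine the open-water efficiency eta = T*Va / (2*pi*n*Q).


Formula: eta = T * Va / (2 * pi * n * Q)
Step 1 — numerator = T * Va = 188899 * 4.36 = 823599.64
Step 2 — 2 * pi * n = 2 * pi * 1.46 = 9.173451
Step 3 — denominator = 9.173451 * 129756 = 1190310.31
Step 4 — eta = 823599.64 / 1190310.31 ≈ 0.69192 (5 s.f.)

0.69192


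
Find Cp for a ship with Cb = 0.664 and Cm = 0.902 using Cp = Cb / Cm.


Formula: Cp = Cb / Cm
Substituting: Cp = 0.664 / 0.902
Result: Cp ≈ 0.73614 (5 s.f.)

0.73614


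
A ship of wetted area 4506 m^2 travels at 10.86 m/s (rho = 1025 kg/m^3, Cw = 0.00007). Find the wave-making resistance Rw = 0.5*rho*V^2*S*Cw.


Formula: Rw = 0.5 * rho * V^2 * S * Cw
Step 1 — V^2 = 10.86^2 = 117.9396
Step 2 — 0.5 * rho * V^2 = 0.5 * 1025 * 117.9396 = 60444.045
Step 3 — Rw = 60444.045 * 4506 * 0.00007 ≈ 19065 N (5 s.f.)

19065 N


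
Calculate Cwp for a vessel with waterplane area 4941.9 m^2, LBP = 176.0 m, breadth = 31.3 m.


Formula: Cwp = Aw / (L * B)
Step 1 — L * B = 176.0 * 31.3 = 5508.8 m^2
Step 2 — Cwp = 4941.9 / 5508.8 ≈ 0.89709 (5 s.f.)

0.89709


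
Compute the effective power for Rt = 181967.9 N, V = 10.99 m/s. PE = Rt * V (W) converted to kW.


Formula: PE = Rt * V / 1000 (kW)
Step 1 — PE (W) = 181967.9 * 10.99 = 1999827.221 W
Step 2 — PE (kW) = 1999827.221 / 1000 ≈ 1999.8 kW (5 s.f.)

1999.8 kW


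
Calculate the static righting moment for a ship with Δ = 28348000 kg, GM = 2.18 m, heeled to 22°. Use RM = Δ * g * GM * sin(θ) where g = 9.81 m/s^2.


Formula: GZ = GM * sin(theta); RM = disp * g * GZ
Step 1 — GZ = 2.18 * sin(22°) = 2.18 * 0.374607 = 0.816643 m
Step 2 — RM = 28348000 * 9.81 * 0.816643 ≈ 227100000 N·m (5 s.f.)

227100000 N·m


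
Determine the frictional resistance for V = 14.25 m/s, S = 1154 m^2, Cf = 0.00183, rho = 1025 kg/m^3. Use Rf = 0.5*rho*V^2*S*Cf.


Formula: Rf = 0.5 * rho * V^2 * S * Cf
Step 1 — V^2 = 14.25^2 = 203.0625
Step 2 — 0.5 * rho * V^2 = 0.5 * 1025 * 203.0625 = 104069.53125
Step 3 — Rf = 104069.53125 * 1154 * 0.00183 ≈ 219780 N (5 s.f.)

219780 N


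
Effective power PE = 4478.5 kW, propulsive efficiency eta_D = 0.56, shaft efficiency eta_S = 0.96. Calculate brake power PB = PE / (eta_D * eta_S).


Formula: PB = PE / (eta_D * eta_S)
Step 1 — combined efficiency = eta_D * eta_S = 0.56 * 0.96 = 0.5376
Step 2 — PB = 4478.5 / 0.5376 ≈ 8330.5 kW (5 s.f.)

8330.5 kW


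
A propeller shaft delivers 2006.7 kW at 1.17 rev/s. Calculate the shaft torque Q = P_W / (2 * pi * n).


Formula: Q = P_W / (2 * pi * n)
Step 1 — P_W = 2006.7 kW * 1000 = 2006700.0 W
Step 2 — 2 * pi * n = 2 * pi * 1.17 = 7.351327
Step 3 — Q = 2006700.0 / 7.351327 ≈ 272970 N·m (5 s.f.)

272970 N·m


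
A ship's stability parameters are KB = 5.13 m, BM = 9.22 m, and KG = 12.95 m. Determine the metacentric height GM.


Formula: GM = KB + BM - KG
Step 1 — KM = KB + BM = 5.13 + 9.22 = 14.35 m
Step 2 — GM = KM - KG = 14.35 - 12.95 = 1.4 m

1.4 m


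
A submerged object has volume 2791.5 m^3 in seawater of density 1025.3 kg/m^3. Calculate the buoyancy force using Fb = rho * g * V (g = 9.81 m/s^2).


Formula: Fb = rho * g * V
Substituting: Fb = 1025.3 * 9.81 * 2791.5
Intermediate: 1025.3 * 9.81 = 10058.193
Result: Fb = 10058.193 * 2791.5 ≈ 28077000 N (5 s.f.)

28077000 N


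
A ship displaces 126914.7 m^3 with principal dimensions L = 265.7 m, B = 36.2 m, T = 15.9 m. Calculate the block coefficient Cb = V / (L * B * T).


Formula: Cb = V / (L * B * T)
Step 1 — L * B * T = 265.7 * 36.2 * 15.9 = 152931.606 m^3
Step 2 — Cb = 126914.7 / 152931.606 ≈ 0.82988 (5 s.f.)

0.82988


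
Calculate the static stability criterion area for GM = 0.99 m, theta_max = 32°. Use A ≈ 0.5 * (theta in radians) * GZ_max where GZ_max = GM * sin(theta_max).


Formula: GZ_max = GM * sin(theta); Area = 0.5 * theta_rad * GZ_max
Step 1 — GZ_max = 0.99 * sin(32°) = 0.99 * 0.529919 = 0.52462 m
Step 2 — theta_rad = 32 * pi/180 = 0.558505 rad
Step 3 — Area = 0.5 * 0.558505 * 0.52462 ≈ 0.14650 m·rad (5 s.f.)

0.14650 m·rad


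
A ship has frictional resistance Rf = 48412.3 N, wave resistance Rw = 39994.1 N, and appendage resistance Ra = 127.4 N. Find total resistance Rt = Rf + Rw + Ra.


Formula: Rt = Rf + Rw + Ra
Substituting: Rt = 48412.3 + 39994.1 + 127.4
Result: Rt = 88533.8 N

88533.8 N


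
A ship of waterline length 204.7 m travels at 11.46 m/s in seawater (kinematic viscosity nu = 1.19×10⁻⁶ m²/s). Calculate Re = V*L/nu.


Formula: Re = V * L / nu
Step 1 — V * L = 11.46 * 204.7 = 2345.862 m^2/s
Step 2 — Re = 2345.862 / 1.19e-6 = 1.97e+09

1.97e+09


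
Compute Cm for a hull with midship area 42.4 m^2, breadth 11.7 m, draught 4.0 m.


Formula: Cm = Am / (B * T)
Step 1 — B * T = 11.7 * 4.0 = 46.8 m^2
Step 2 — Cm = 42.4 / 46.8 ≈ 0.90598 (5 s.f.)

0.90598


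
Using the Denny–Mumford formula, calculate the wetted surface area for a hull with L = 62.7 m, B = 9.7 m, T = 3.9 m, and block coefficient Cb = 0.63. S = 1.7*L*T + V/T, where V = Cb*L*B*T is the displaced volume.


Formula: S = 1.7*L*T + V/T with V = Cb*L*B*T, i.e. S = L * (1.7*T + Cb*B)
Step 1 — 1.7*T = 1.7 * 3.9 = 6.63 m
Step 2 — Cb*B = 0.63 * 9.7 = 6.111 m
Step 3 — 1.7*T + Cb*B = 6.63 + 6.111 = 12.741 m
Step 4 — S = 62.7 * 12.741 ≈ 798.86 m^2 (5 s.f.)

798.86 m^2


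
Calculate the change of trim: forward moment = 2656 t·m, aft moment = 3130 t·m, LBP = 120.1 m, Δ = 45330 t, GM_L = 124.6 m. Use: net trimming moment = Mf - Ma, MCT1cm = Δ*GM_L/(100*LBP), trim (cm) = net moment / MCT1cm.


Formula: net trimming moment = Mf - Ma; MCT1cm = Δ*GM_L/(100*LBP); trim = net moment / MCT1cm
Step 1 — net trimming moment = 2656 - 3130 = -474 t·m
Step 2 — MCT1cm = 45330 * 124.6 / (100 * 120.1) = 470.2846 t·m/cm
Step 3 — trim = -474 / 470.2846 ≈ -1.0079 cm (5 s.f.)

-1.0079 cm


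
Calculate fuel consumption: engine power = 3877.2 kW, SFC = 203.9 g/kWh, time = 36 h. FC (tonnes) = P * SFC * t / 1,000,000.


Formula: FC (tonnes) = P * SFC * t / 1,000,000
Step 1 — P * SFC * t = 3877.2 * 203.9 * 36 = 28460198.88 g
Step 2 — FC (tonnes) = 28460198.88 / 1,000,000 ≈ 28.460 tonnes (5 s.f.)

28.460 tonnes


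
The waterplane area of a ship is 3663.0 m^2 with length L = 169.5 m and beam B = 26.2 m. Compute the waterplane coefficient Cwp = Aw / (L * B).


Formula: Cwp = Aw / (L * B)
Step 1 — L * B = 169.5 * 26.2 = 4440.9 m^2
Step 2 — Cwp = 3663.0 / 4440.9 ≈ 0.82483 (5 s.f.)

0.82483


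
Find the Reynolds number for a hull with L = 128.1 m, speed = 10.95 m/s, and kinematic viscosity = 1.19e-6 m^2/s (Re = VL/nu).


Formula: Re = V * L / nu
Step 1 — V * L = 10.95 * 128.1 = 1402.695 m^2/s
Step 2 — Re = 1402.695 / 1.19e-6 = 1.18e+09

1.18e+09


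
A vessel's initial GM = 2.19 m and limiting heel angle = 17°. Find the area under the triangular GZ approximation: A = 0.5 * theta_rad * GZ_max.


Formula: GZ_max = GM * sin(theta); Area = 0.5 * theta_rad * GZ_max
Step 1 — GZ_max = 2.19 * sin(17°) = 2.19 * 0.292372 = 0.640295 m
Step 2 — theta_rad = 17 * pi/180 = 0.296706 rad
Step 3 — Area = 0.5 * 0.296706 * 0.640295 ≈ 0.094990 m·rad (5 s.f.)

0.094990 m·rad


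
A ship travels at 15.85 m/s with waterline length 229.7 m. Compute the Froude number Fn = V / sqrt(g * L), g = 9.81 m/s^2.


Formula: Fn = V / sqrt(g * L)
Step 1 — g * L = 9.81 * 229.7 = 2253.357
Step 2 — sqrt(g * L) = sqrt(2253.357) = 47.469538
Step 3 — Fn = 15.85 / 47.469538 ≈ 0.33390 (5 s.f.)

0.33390


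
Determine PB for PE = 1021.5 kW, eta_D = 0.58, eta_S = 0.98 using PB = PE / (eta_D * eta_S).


Formula: PB = PE / (eta_D * eta_S)
Step 1 — combined efficiency = eta_D * eta_S = 0.58 * 0.98 = 0.5684
Step 2 — PB = 1021.5 / 0.5684 ≈ 1797.1 kW (5 s.f.)

1797.1 kW


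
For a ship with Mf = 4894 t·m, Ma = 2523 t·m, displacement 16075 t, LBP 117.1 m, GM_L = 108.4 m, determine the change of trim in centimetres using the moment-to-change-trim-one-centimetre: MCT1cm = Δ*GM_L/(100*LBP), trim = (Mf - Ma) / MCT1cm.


Formula: net trimming moment = Mf - Ma; MCT1cm = Δ*GM_L/(100*LBP); trim = net moment / MCT1cm
Step 1 — net trimming moment = 4894 - 2523 = 2371 t·m
Step 2 — MCT1cm = 16075 * 108.4 / (100 * 117.1) = 148.807 t·m/cm
Step 3 — trim = 2371 / 148.807 ≈ 15.933 cm (5 s.f.)

15.933 cm


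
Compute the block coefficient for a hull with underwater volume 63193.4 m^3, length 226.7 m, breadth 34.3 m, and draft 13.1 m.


Formula: Cb = V / (L * B * T)
Step 1 — L * B * T = 226.7 * 34.3 * 13.1 = 101863.111 m^3
Step 2 — Cb = 63193.4 / 101863.111 ≈ 0.62038 (5 s.f.)

0.62038


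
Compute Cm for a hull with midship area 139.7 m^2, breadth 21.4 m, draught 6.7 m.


Formula: Cm = Am / (B * T)
Step 1 — B * T = 21.4 * 6.7 = 143.38 m^2
Step 2 — Cm = 139.7 / 143.38 ≈ 0.97433 (5 s.f.)

0.97433


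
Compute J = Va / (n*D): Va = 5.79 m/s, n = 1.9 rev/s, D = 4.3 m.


Formula: J = Va / (n * D)
Step 1 — n * D = 1.9 * 4.3 = 8.17
Step 2 — J = 5.79 / 8.17 ≈ 0.70869 (5 s.f.)

0.70869


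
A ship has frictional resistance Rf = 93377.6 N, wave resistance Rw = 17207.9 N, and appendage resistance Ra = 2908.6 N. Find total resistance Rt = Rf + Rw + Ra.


Formula: Rt = Rf + Rw + Ra
Substituting: Rt = 93377.6 + 17207.9 + 2908.6
Result: Rt = 113494.1 N

113494.1 N


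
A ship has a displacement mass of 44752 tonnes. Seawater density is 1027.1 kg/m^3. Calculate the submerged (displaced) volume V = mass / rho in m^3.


Formula: V = mass / rho
Step 1 — convert tonnes to kg: 44752 t * 1000 = 44752000 kg
Step 2 — V = 44752000 / 1027.1 ≈ 43571 m^3 (5 s.f.)

43571 m^3


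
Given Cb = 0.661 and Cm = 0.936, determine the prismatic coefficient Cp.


Formula: Cp = Cb / Cm
Substituting: Cp = 0.661 / 0.936
Result: Cp ≈ 0.70620 (5 s.f.)

0.70620


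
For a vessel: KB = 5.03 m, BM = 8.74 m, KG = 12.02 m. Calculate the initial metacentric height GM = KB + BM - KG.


Formula: GM = KB + BM - KG
Step 1 — KM = KB + BM = 5.03 + 8.74 = 13.77 m
Step 2 — GM = KM - KG = 13.77 - 12.02 = 1.75 m

1.75 m


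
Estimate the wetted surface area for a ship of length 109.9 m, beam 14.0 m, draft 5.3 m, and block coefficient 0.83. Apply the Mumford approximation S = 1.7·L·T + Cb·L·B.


Formula: S = 1.7*L*T + V/T with V = Cb*L*B*T, i.e. S = L * (1.7*T + Cb*B)
Step 1 — 1.7*T = 1.7 * 5.3 = 9.01 m
Step 2 — Cb*B = 0.83 * 14.0 = 11.62 m
Step 3 — 1.7*T + Cb*B = 9.01 + 11.62 = 20.63 m
Step 4 — S = 109.9 * 20.63 ≈ 2267.2 m^2 (5 s.f.)

2267.2 m^2


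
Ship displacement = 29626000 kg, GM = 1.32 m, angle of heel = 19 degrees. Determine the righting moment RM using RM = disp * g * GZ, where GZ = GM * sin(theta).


Formula: GZ = GM * sin(theta); RM = disp * g * GZ
Step 1 — GZ = 1.32 * sin(19°) = 1.32 * 0.325568 = 0.42975 m
Step 2 — RM = 29626000 * 9.81 * 0.42975 ≈ 124900000 N·m (5 s.f.)

124900000 N·m


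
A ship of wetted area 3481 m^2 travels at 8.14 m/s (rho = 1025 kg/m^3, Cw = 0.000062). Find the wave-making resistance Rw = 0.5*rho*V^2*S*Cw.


Formula: Rw = 0.5 * rho * V^2 * S * Cw
Step 1 — V^2 = 8.14^2 = 66.2596
Step 2 — 0.5 * rho * V^2 = 0.5 * 1025 * 66.2596 = 33958.045
Step 3 — Rw = 33958.045 * 3481 * 0.000062 ≈ 7328.9 N (5 s.f.)

7328.9 N


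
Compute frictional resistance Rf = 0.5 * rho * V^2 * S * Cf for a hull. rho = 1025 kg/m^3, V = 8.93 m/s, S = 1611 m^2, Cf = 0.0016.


Formula: Rf = 0.5 * rho * V^2 * S * Cf
Step 1 — V^2 = 8.93^2 = 79.7449
Step 2 — 0.5 * rho * V^2 = 0.5 * 1025 * 79.7449 = 40869.26125
Step 3 — Rf = 40869.26125 * 1611 * 0.0016 ≈ 105340 N (5 s.f.)

105340 N


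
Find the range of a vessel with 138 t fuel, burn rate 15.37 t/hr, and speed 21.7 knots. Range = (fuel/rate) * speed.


Formula: endurance = fuel / rate; range = endurance * speed
Step 1 — endurance = 138 / 15.37 = 8.9785 hours
Step 2 — range = 8.9785 * 21.7 ≈ 194.83 nautical miles (5 s.f.)

194.83 NM


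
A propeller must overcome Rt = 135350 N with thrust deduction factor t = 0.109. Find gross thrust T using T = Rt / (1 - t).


Formula: T = Rt / (1 - t)
Step 1 — (1 - t) = 1 - 0.109 = 0.891
Step 2 — T = 135350 / 0.891 ≈ 151910 N (5 s.f.)

151910 N


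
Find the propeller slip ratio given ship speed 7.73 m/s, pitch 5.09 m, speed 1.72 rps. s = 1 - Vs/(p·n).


Formula: s = 1 - Vs / (p * n)
Step 1 — p * n = 5.09 * 1.72 = 8.7548
Step 2 — Vs / (p*n) = 7.73 / 8.7548 = 0.882944 (6 d.p.)
Step 3 — s = 1 - 0.882944 = 0.117056

0.117056


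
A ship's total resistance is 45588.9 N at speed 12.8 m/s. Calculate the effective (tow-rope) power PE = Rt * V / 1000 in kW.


Formula: PE = Rt * V / 1000 (kW)
Step 1 — PE (W) = 45588.9 * 12.8 = 583537.92 W
Step 2 — PE (kW) = 583537.92 / 1000 ≈ 583.54 kW (5 s.f.)

583.54 kW


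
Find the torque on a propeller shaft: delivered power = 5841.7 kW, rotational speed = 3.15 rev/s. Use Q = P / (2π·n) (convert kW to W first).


Formula: Q = P_W / (2 * pi * n)
Step 1 — P_W = 5841.7 kW * 1000 = 5841700.0 W
Step 2 — 2 * pi * n = 2 * pi * 3.15 = 19.792034
Step 3 — Q = 5841700.0 / 19.792034 ≈ 295150 N·m (5 s.f.)

295150 N·m


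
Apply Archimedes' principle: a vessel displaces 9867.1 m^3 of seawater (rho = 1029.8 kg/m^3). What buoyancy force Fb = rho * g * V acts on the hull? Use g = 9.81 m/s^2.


Formula: Fb = rho * g * V
Substituting: Fb = 1029.8 * 9.81 * 9867.1
Intermediate: 1029.8 * 9.81 = 10102.338
Result: Fb = 10102.338 * 9867.1 ≈ 99681000 N (5 s.f.)

99681000 N


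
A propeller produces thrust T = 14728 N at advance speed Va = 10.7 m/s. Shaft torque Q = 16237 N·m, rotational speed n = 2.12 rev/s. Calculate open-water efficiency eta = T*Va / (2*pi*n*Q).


Formula: eta = T * Va / (2 * pi * n * Q)
Step 1 — numerator = T * Va = 14728 * 10.7 = 157589.6
Step 2 — 2 * pi * n = 2 * pi * 2.12 = 13.320353
Step 3 — denominator = 13.320353 * 16237 = 216282.57
Step 4 — eta = 157589.6 / 216282.57 ≈ 0.72863 (5 s.f.)

0.72863


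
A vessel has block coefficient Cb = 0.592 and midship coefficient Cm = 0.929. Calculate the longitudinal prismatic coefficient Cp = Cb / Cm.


Formula: Cp = Cb / Cm
Substituting: Cp = 0.592 / 0.929
Result: Cp ≈ 0.63724 (5 s.f.)

0.63724


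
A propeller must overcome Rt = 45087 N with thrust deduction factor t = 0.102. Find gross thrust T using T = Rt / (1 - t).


Formula: T = Rt / (1 - t)
Step 1 — (1 - t) = 1 - 0.102 = 0.898
Step 2 — T = 45087 / 0.898 ≈ 50208 N (5 s.f.)

50208 N


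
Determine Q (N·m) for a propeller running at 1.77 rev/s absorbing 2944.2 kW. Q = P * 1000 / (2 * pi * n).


Formula: Q = P_W / (2 * pi * n)
Step 1 — P_W = 2944.2 kW * 1000 = 2944200.0 W
Step 2 — 2 * pi * n = 2 * pi * 1.77 = 11.121238
Step 3 — Q = 2944200.0 / 11.121238 ≈ 264740 N·m (5 s.f.)

264740 N·m


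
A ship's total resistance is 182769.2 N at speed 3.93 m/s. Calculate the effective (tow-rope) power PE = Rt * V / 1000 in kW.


Formula: PE = Rt * V / 1000 (kW)
Step 1 — PE (W) = 182769.2 * 3.93 = 718282.956 W
Step 2 — PE (kW) = 718282.956 / 1000 ≈ 718.28 kW (5 s.f.)

718.28 kW


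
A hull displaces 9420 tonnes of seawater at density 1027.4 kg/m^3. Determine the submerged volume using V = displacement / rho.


Formula: V = mass / rho
Step 1 — convert tonnes to kg: 9420 t * 1000 = 9420000 kg
Step 2 — V = 9420000 / 1027.4 ≈ 9168.8 m^3 (5 s.f.)

9168.8 m^3


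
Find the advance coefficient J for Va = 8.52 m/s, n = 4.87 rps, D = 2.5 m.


Formula: J = Va / (n * D)
Step 1 — n * D = 4.87 * 2.5 = 12.175
Step 2 — J = 8.52 / 12.175 ≈ 0.69979 (5 s.f.)

0.69979


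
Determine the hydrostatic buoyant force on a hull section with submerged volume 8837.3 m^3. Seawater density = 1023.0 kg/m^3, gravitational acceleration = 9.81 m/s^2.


Formula: Fb = rho * g * V
Substituting: Fb = 1023.0 * 9.81 * 8837.3
Intermediate: 1023.0 * 9.81 = 10035.63
Result: Fb = 10035.63 * 8837.3 ≈ 88688000 N (5 s.f.)

88688000 N


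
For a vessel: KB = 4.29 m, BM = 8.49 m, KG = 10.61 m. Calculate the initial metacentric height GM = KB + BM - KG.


Formula: GM = KB + BM - KG
Step 1 — KM = KB + BM = 4.29 + 8.49 = 12.78 m
Step 2 — GM = KM - KG = 12.78 - 10.61 = 2.17 m

2.17 m


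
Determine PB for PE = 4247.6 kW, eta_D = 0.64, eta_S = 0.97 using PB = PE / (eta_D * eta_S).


Formula: PB = PE / (eta_D * eta_S)
Step 1 — combined efficiency = eta_D * eta_S = 0.64 * 0.97 = 0.6208
Step 2 — PB = 4247.6 / 0.6208 ≈ 6842.1 kW (5 s.f.)

6842.1 kW


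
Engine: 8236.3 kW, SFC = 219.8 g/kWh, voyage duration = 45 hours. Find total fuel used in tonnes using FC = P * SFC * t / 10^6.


Formula: FC (tonnes) = P * SFC * t / 1,000,000
Step 1 — P * SFC * t = 8236.3 * 219.8 * 45 = 81465243.3 g
Step 2 — FC (tonnes) = 81465243.3 / 1,000,000 ≈ 81.465 tonnes (5 s.f.)

81.465 tonnes


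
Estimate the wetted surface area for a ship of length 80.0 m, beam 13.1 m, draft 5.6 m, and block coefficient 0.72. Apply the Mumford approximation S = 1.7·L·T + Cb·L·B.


Formula: S = 1.7*L*T + V/T with V = Cb*L*B*T, i.e. S = L * (1.7*T + Cb*B)
Step 1 — 1.7*T = 1.7 * 5.6 = 9.52 m
Step 2 — Cb*B = 0.72 * 13.1 = 9.432 m
Step 3 — 1.7*T + Cb*B = 9.52 + 9.432 = 18.952 m
Step 4 — S = 80.0 * 18.952 ≈ 1516.2 m^2 (5 s.f.)

1516.2 m^2


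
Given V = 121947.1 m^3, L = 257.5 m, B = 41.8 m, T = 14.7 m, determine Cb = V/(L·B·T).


Formula: Cb = V / (L * B * T)
Step 1 — L * B * T = 257.5 * 41.8 * 14.7 = 158223.45 m^3
Step 2 — Cb = 121947.1 / 158223.45 ≈ 0.77073 (5 s.f.)

0.77073


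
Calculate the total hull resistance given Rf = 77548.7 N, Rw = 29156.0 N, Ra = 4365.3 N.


Formula: Rt = Rf + Rw + Ra
Substituting: Rt = 77548.7 + 29156.0 + 4365.3
Result: Rt = 111070.0 N

111070.0 N


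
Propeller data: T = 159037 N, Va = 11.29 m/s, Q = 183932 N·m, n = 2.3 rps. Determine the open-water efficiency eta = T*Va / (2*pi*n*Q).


Formula: eta = T * Va / (2 * pi * n * Q)
Step 1 — numerator = T * Va = 159037 * 11.29 = 1795527.73
Step 2 — 2 * pi * n = 2 * pi * 2.3 = 14.451326
Step 3 — denominator = 14.451326 * 183932 = 2658061.29
Step 4 — eta = 1795527.73 / 2658061.29 ≈ 0.67550 (5 s.f.)

0.67550


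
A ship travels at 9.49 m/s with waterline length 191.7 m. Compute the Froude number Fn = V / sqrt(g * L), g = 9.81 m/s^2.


Formula: Fn = V / sqrt(g * L)
Step 1 — g * L = 9.81 * 191.7 = 1880.577
Step 2 — sqrt(g * L) = sqrt(1880.577) = 43.36562
Step 3 — Fn = 9.49 / 43.36562 ≈ 0.21884 (5 s.f.)

0.21884


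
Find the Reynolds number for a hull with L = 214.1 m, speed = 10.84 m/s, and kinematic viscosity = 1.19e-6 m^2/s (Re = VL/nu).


Formula: Re = V * L / nu
Step 1 — V * L = 10.84 * 214.1 = 2320.844 m^2/s
Step 2 — Re = 2320.844 / 1.19e-6 = 1.95e+09

1.95e+09


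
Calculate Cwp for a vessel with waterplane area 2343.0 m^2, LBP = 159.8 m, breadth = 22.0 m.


Formula: Cwp = Aw / (L * B)
Step 1 — L * B = 159.8 * 22.0 = 3515.6 m^2
Step 2 — Cwp = 2343.0 / 3515.6 ≈ 0.66646 (5 s.f.)

0.66646


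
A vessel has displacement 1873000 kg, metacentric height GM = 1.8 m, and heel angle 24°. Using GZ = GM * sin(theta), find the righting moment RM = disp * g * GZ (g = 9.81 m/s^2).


Formula: GZ = GM * sin(theta); RM = disp * g * GZ
Step 1 — GZ = 1.8 * sin(24°) = 1.8 * 0.406737 = 0.732127 m
Step 2 — RM = 1873000 * 9.81 * 0.732127 ≈ 13452000 N·m (5 s.f.)

13452000 N·m


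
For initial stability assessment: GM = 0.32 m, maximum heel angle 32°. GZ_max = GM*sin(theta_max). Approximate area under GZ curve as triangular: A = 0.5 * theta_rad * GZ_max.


Formula: GZ_max = GM * sin(theta); Area = 0.5 * theta_rad * GZ_max
Step 1 — GZ_max = 0.32 * sin(32°) = 0.32 * 0.529919 = 0.169574 m
Step 2 — theta_rad = 32 * pi/180 = 0.558505 rad
Step 3 — Area = 0.5 * 0.558505 * 0.169574 ≈ 0.047354 m·rad (5 s.f.)

0.047354 m·rad


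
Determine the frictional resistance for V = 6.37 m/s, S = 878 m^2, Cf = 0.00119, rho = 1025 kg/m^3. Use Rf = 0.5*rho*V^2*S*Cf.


Formula: Rf = 0.5 * rho * V^2 * S * Cf
Step 1 — V^2 = 6.37^2 = 40.5769
Step 2 — 0.5 * rho * V^2 = 0.5 * 1025 * 40.5769 = 20795.66125
Step 3 — Rf = 20795.66125 * 878 * 0.00119 ≈ 21728 N (5 s.f.)

21728 N


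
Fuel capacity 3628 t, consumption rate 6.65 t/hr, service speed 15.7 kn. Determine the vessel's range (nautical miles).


Formula: endurance = fuel / rate; range = endurance * speed
Step 1 — endurance = 3628 / 6.65 = 545.5639 hours
Step 2 — range = 545.5639 * 15.7 ≈ 8565.4 nautical miles (5 s.f.)

8565.4 NM


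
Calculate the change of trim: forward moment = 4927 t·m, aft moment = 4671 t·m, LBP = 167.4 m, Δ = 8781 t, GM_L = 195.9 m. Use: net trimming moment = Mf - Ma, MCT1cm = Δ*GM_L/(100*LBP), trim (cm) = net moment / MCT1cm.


Formula: net trimming moment = Mf - Ma; MCT1cm = Δ*GM_L/(100*LBP); trim = net moment / MCT1cm
Step 1 — net trimming moment = 4927 - 4671 = 256 t·m
Step 2 — MCT1cm = 8781 * 195.9 / (100 * 167.4) = 102.7597 t·m/cm
Step 3 — trim = 256 / 102.7597 ≈ 2.4912 cm (5 s.f.)

2.4912 cm


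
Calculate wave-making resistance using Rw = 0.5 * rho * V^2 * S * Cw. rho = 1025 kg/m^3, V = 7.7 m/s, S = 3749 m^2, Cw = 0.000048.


Formula: Rw = 0.5 * rho * V^2 * S * Cw
Step 1 — V^2 = 7.7^2 = 59.29
Step 2 — 0.5 * rho * V^2 = 0.5 * 1025 * 59.29 = 30386.125
Step 3 — Rw = 30386.125 * 3749 * 0.000048 ≈ 5468.0 N (5 s.f.)

5468.0 N


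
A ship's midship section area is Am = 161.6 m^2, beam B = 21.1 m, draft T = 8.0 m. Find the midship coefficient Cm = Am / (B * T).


Formula: Cm = Am / (B * T)
Step 1 — B * T = 21.1 * 8.0 = 168.8 m^2
Step 2 — Cm = 161.6 / 168.8 ≈ 0.95735 (5 s.f.)

0.95735


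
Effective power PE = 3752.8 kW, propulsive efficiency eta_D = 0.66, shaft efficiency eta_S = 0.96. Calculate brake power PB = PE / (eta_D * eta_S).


Formula: PB = PE / (eta_D * eta_S)
Step 1 — combined efficiency = eta_D * eta_S = 0.66 * 0.96 = 0.6336
Step 2 — PB = 3752.8 / 0.6336 ≈ 5923.0 kW (5 s.f.)

5923.0 kW


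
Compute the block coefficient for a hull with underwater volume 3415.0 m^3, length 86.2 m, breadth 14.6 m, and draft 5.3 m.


Formula: Cb = V / (L * B * T)
Step 1 — L * B * T = 86.2 * 14.6 * 5.3 = 6670.156 m^3
Step 2 — Cb = 3415.0 / 6670.156 ≈ 0.51198 (5 s.f.)

0.51198


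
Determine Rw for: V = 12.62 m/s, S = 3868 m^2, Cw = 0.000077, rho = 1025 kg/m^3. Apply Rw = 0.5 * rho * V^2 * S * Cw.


Formula: Rw = 0.5 * rho * V^2 * S * Cw
Step 1 — V^2 = 12.62^2 = 159.2644
Step 2 — 0.5 * rho * V^2 = 0.5 * 1025 * 159.2644 = 81623.005
Step 3 — Rw = 81623.005 * 3868 * 0.000077 ≈ 24310 N (5 s.f.)

24310 N


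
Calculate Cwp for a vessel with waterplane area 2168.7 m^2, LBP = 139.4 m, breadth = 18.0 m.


Formula: Cwp = Aw / (L * B)
Step 1 — L * B = 139.4 * 18.0 = 2509.2 m^2
Step 2 — Cwp = 2168.7 / 2509.2 ≈ 0.86430 (5 s.f.)

0.86430


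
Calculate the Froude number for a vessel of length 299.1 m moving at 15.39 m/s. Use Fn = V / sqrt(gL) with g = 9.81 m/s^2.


Formula: Fn = V / sqrt(g * L)
Step 1 — g * L = 9.81 * 299.1 = 2934.171
Step 2 — sqrt(g * L) = sqrt(2934.171) = 54.167989
Step 3 — Fn = 15.39 / 54.167989 ≈ 0.28412 (5 s.f.)

0.28412


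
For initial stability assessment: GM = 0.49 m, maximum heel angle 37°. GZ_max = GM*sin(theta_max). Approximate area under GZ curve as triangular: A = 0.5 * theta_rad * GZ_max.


Formula: GZ_max = GM * sin(theta); Area = 0.5 * theta_rad * GZ_max
Step 1 — GZ_max = 0.49 * sin(37°) = 0.49 * 0.601815 = 0.294889 m
Step 2 — theta_rad = 37 * pi/180 = 0.645772 rad
Step 3 — Area = 0.5 * 0.645772 * 0.294889 ≈ 0.095216 m·rad (5 s.f.)

0.095216 m·rad


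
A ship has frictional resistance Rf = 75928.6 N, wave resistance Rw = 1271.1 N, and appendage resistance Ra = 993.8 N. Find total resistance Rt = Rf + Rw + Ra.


Formula: Rt = Rf + Rw + Ra
Substituting: Rt = 75928.6 + 1271.1 + 993.8
Result: Rt = 78193.5 N

78193.5 N


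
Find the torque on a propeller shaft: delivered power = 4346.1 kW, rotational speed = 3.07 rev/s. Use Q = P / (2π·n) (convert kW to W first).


Formula: Q = P_W / (2 * pi * n)
Step 1 — P_W = 4346.1 kW * 1000 = 4346100.0 W
Step 2 — 2 * pi * n = 2 * pi * 3.07 = 19.289379
Step 3 — Q = 4346100.0 / 19.289379 ≈ 225310 N·m (5 s.f.)

225310 N·m


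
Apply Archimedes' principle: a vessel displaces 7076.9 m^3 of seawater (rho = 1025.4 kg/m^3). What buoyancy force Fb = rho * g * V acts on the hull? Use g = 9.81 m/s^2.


Formula: Fb = rho * g * V
Substituting: Fb = 1025.4 * 9.81 * 7076.9
Intermediate: 1025.4 * 9.81 = 10059.174
Result: Fb = 10059.174 * 7076.9 ≈ 71188000 N (5 s.f.)

71188000 N


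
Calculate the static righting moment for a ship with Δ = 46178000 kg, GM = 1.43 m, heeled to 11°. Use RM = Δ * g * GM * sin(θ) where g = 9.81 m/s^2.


Formula: GZ = GM * sin(theta); RM = disp * g * GZ
Step 1 — GZ = 1.43 * sin(11°) = 1.43 * 0.190809 = 0.272857 m
Step 2 — RM = 46178000 * 9.81 * 0.272857 ≈ 123610000 N·m (5 s.f.)

123610000 N·m


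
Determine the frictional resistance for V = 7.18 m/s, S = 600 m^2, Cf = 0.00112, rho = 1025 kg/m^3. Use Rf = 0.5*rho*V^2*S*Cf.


Formula: Rf = 0.5 * rho * V^2 * S * Cf
Step 1 — V^2 = 7.18^2 = 51.5524
Step 2 — 0.5 * rho * V^2 = 0.5 * 1025 * 51.5524 = 26420.605
Step 3 — Rf = 26420.605 * 600 * 0.00112 ≈ 17755 N (5 s.f.)

17755 N


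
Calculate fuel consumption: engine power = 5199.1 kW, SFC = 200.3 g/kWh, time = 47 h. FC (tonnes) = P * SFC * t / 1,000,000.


Formula: FC (tonnes) = P * SFC * t / 1,000,000
Step 1 — P * SFC * t = 5199.1 * 200.3 * 47 = 48944847.31 g
Step 2 — FC (tonnes) = 48944847.31 / 1,000,000 ≈ 48.945 tonnes (5 s.f.)

48.945 tonnes


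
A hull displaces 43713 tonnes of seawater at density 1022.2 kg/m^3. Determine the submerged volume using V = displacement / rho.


Formula: V = mass / rho
Step 1 — convert tonnes to kg: 43713 t * 1000 = 43713000 kg
Step 2 — V = 43713000 / 1022.2 ≈ 42764 m^3 (5 s.f.)

42764 m^3


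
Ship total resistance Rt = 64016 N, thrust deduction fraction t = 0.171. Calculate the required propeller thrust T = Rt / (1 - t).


Formula: T = Rt / (1 - t)
Step 1 — (1 - t) = 1 - 0.171 = 0.829
Step 2 — T = 64016 / 0.829 ≈ 77221 N (5 s.f.)

77221 N


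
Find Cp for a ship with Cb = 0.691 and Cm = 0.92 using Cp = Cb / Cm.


Formula: Cp = Cb / Cm
Substituting: Cp = 0.691 / 0.92
Result: Cp ≈ 0.75109 (5 s.f.)

0.75109


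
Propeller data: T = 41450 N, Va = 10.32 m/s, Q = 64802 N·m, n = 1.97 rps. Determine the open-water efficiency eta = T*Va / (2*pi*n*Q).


Formula: eta = T * Va / (2 * pi * n * Q)
Step 1 — numerator = T * Va = 41450 * 10.32 = 427764.0
Step 2 — 2 * pi * n = 2 * pi * 1.97 = 12.377875
Step 3 — denominator = 12.377875 * 64802 = 802111.06
Step 4 — eta = 427764.0 / 802111.06 ≈ 0.53330 (5 s.f.)

0.53330


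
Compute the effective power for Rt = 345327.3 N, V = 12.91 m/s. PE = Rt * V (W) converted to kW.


Formula: PE = Rt * V / 1000 (kW)
Step 1 — PE (W) = 345327.3 * 12.91 = 4458175.443 W
Step 2 — PE (kW) = 4458175.443 / 1000 ≈ 4458.2 kW (5 s.f.)

4458.2 kW


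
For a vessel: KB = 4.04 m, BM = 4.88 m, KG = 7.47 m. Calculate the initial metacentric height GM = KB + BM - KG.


Formula: GM = KB + BM - KG
Step 1 — KM = KB + BM = 4.04 + 4.88 = 8.92 m
Step 2 — GM = KM - KG = 8.92 - 7.47 = 1.45 m

1.45 m


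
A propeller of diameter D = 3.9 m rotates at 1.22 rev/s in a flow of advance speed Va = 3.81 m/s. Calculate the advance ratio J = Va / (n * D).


Formula: J = Va / (n * D)
Step 1 — n * D = 1.22 * 3.9 = 4.758
Step 2 — J = 3.81 / 4.758 ≈ 0.80076 (5 s.f.)

0.80076


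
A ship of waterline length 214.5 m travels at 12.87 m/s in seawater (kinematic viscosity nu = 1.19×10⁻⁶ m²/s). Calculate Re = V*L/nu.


Formula: Re = V * L / nu
Step 1 — V * L = 12.87 * 214.5 = 2760.615 m^2/s
Step 2 — Re = 2760.615 / 1.19e-6 = 2.32e+09

2.32e+09


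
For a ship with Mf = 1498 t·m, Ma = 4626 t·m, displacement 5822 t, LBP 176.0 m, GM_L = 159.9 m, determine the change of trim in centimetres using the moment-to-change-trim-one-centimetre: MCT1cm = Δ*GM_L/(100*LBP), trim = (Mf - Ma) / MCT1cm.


Formula: net trimming moment = Mf - Ma; MCT1cm = Δ*GM_L/(100*LBP); trim = net moment / MCT1cm
Step 1 — net trimming moment = 1498 - 4626 = -3128 t·m
Step 2 — MCT1cm = 5822 * 159.9 / (100 * 176.0) = 52.8942 t·m/cm
Step 3 — trim = -3128 / 52.8942 ≈ -59.137 cm (5 s.f.)

-59.137 cm


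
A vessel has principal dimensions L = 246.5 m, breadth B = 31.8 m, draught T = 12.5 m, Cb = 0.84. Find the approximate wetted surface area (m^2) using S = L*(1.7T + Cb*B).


Formula: S = 1.7*L*T + V/T with V = Cb*L*B*T, i.e. S = L * (1.7*T + Cb*B)
Step 1 — 1.7*T = 1.7 * 12.5 = 21.25 m
Step 2 — Cb*B = 0.84 * 31.8 = 26.712 m
Step 3 — 1.7*T + Cb*B = 21.25 + 26.712 = 47.962 m
Step 4 — S = 246.5 * 47.962 ≈ 11823 m^2 (5 s.f.)

11823 m^2


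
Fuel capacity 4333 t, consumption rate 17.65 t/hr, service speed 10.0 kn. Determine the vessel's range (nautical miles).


Formula: endurance = fuel / rate; range = endurance * speed
Step 1 — endurance = 4333 / 17.65 = 245.4958 hours
Step 2 — range = 245.4958 * 10.0 ≈ 2455.0 nautical miles (5 s.f.)

2455.0 NM


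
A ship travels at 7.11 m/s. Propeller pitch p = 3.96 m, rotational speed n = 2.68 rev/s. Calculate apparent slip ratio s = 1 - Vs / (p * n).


Formula: s = 1 - Vs / (p * n)
Step 1 — p * n = 3.96 * 2.68 = 10.6128
Step 2 — Vs / (p*n) = 7.11 / 10.6128 = 0.669946 (6 d.p.)
Step 3 — s = 1 - 0.669946 = 0.330054

0.330054


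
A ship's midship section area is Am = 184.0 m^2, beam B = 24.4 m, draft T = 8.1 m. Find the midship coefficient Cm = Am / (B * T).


Formula: Cm = Am / (B * T)
Step 1 — B * T = 24.4 * 8.1 = 197.64 m^2
Step 2 — Cm = 184.0 / 197.64 ≈ 0.93099 (5 s.f.)

0.93099


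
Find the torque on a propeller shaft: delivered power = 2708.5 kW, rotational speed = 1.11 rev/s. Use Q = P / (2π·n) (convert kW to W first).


Formula: Q = P_W / (2 * pi * n)
Step 1 — P_W = 2708.5 kW * 1000 = 2708500.0 W
Step 2 — 2 * pi * n = 2 * pi * 1.11 = 6.974336
Step 3 — Q = 2708500.0 / 6.974336 ≈ 388350 N·m (5 s.f.)

388350 N·m


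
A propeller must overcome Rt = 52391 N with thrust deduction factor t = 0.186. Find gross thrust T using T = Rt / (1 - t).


Formula: T = Rt / (1 - t)
Step 1 — (1 - t) = 1 - 0.186 = 0.814
Step 2 — T = 52391 / 0.814 ≈ 64362 N (5 s.f.)

64362 N


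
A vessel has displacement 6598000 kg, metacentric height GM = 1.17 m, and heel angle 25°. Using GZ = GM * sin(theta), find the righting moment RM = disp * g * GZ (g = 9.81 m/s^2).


Formula: GZ = GM * sin(theta); RM = disp * g * GZ
Step 1 — GZ = 1.17 * sin(25°) = 1.17 * 0.422618 = 0.494463 m
Step 2 — RM = 6598000 * 9.81 * 0.494463 ≈ 32005000 N·m (5 s.f.)

32005000 N·m


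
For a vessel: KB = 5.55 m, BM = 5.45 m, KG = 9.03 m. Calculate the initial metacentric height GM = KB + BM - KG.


Formula: GM = KB + BM - KG
Step 1 — KM = KB + BM = 5.55 + 5.45 = 11.0 m
Step 2 — GM = KM - KG = 11.0 - 9.03 = 1.97 m

1.97 m


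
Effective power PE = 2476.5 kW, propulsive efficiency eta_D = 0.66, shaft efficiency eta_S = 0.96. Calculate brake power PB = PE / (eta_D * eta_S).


Formula: PB = PE / (eta_D * eta_S)
Step 1 — combined efficiency = eta_D * eta_S = 0.66 * 0.96 = 0.6336
Step 2 — PB = 2476.5 / 0.6336 ≈ 3908.6 kW (5 s.f.)

3908.6 kW


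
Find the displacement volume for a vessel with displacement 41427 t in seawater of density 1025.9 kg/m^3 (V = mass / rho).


Formula: V = mass / rho
Step 1 — convert tonnes to kg: 41427 t * 1000 = 41427000 kg
Step 2 — V = 41427000 / 1025.9 ≈ 40381 m^3 (5 s.f.)

40381 m^3


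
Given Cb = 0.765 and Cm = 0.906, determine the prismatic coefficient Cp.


Formula: Cp = Cb / Cm
Substituting: Cp = 0.765 / 0.906
Result: Cp ≈ 0.84437 (5 s.f.)

0.84437


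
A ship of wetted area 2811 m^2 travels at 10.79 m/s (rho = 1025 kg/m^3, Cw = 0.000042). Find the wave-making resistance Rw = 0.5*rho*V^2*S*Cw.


Formula: Rw = 0.5 * rho * V^2 * S * Cw
Step 1 — V^2 = 10.79^2 = 116.4241
Step 2 — 0.5 * rho * V^2 = 0.5 * 1025 * 116.4241 = 59667.35125
Step 3 — Rw = 59667.35125 * 2811 * 0.000042 ≈ 7044.4 N (5 s.f.)

7044.4 N


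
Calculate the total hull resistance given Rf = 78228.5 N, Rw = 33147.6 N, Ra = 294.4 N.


Formula: Rt = Rf + Rw + Ra
Substituting: Rt = 78228.5 + 33147.6 + 294.4
Result: Rt = 111670.5 N

111670.5 N


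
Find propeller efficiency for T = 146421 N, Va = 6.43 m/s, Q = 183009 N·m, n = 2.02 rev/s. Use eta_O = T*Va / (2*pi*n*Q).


Formula: eta = T * Va / (2 * pi * n * Q)
Step 1 — numerator = T * Va = 146421 * 6.43 = 941487.03
Step 2 — 2 * pi * n = 2 * pi * 2.02 = 12.692034
Step 3 — denominator = 12.692034 * 183009 = 2322756.45
Step 4 — eta = 941487.03 / 2322756.45 ≈ 0.40533 (5 s.f.)

0.40533


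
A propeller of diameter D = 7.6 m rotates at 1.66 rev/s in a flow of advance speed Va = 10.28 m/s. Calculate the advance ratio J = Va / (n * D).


Formula: J = Va / (n * D)
Step 1 — n * D = 1.66 * 7.6 = 12.616
Step 2 — J = 10.28 / 12.616 ≈ 0.81484 (5 s.f.)

0.81484


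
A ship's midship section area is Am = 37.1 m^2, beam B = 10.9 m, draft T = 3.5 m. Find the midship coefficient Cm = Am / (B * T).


Formula: Cm = Am / (B * T)
Step 1 — B * T = 10.9 * 3.5 = 38.15 m^2
Step 2 — Cm = 37.1 / 38.15 ≈ 0.97248 (5 s.f.)

0.97248


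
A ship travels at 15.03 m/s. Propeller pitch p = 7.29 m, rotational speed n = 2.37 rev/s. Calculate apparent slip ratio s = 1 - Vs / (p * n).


Formula: s = 1 - Vs / (p * n)
Step 1 — p * n = 7.29 * 2.37 = 17.2773
Step 2 — Vs / (p*n) = 15.03 / 17.2773 = 0.869928 (6 d.p.)
Step 3 — s = 1 - 0.869928 = 0.130072

0.130072


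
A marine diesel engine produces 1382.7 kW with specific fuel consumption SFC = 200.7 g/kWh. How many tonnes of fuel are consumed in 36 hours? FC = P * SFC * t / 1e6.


Formula: FC (tonnes) = P * SFC * t / 1,000,000
Step 1 — P * SFC * t = 1382.7 * 200.7 * 36 = 9990284.04 g
Step 2 — FC (tonnes) = 9990284.04 / 1,000,000 ≈ 9.9903 tonnes (5 s.f.)

9.9903 tonnes


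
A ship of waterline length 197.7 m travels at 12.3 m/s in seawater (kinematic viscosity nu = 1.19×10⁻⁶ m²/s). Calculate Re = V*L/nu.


Formula: Re = V * L / nu
Step 1 — V * L = 12.3 * 197.7 = 2431.71 m^2/s
Step 2 — Re = 2431.71 / 1.19e-6 = 2.04e+09

2.04e+09


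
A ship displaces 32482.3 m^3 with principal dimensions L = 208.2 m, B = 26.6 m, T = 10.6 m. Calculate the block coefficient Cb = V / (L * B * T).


Formula: Cb = V / (L * B * T)
Step 1 — L * B * T = 208.2 * 26.6 * 10.6 = 58704.072 m^3
Step 2 — Cb = 32482.3 / 58704.072 ≈ 0.55332 (5 s.f.)

0.55332


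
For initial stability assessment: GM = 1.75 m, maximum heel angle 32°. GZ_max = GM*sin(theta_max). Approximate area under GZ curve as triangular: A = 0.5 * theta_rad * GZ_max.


Formula: GZ_max = GM * sin(theta); Area = 0.5 * theta_rad * GZ_max
Step 1 — GZ_max = 1.75 * sin(32°) = 1.75 * 0.529919 = 0.927358 m
Step 2 — theta_rad = 32 * pi/180 = 0.558505 rad
Step 3 — Area = 0.5 * 0.558505 * 0.927358 ≈ 0.25897 m·rad (5 s.f.)

0.25897 m·rad


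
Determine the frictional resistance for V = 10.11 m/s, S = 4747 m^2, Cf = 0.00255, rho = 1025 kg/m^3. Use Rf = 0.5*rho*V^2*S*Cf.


Formula: Rf = 0.5 * rho * V^2 * S * Cf
Step 1 — V^2 = 10.11^2 = 102.2121
Step 2 — 0.5 * rho * V^2 = 0.5 * 1025 * 102.2121 = 52383.70125
Step 3 — Rf = 52383.70125 * 4747 * 0.00255 ≈ 634100 N (5 s.f.)

634100 N


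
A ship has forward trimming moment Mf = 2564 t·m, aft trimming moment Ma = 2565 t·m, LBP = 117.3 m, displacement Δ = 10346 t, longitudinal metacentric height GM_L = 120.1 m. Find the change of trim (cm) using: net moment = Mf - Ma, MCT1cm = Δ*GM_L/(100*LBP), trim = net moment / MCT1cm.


Formula: net trimming moment = Mf - Ma; MCT1cm = Δ*GM_L/(100*LBP); trim = net moment / MCT1cm
Step 1 — net trimming moment = 2564 - 2565 = -1 t·m
Step 2 — MCT1cm = 10346 * 120.1 / (100 * 117.3) = 105.9296 t·m/cm
Step 3 — trim = -1 / 105.9296 ≈ -0.0094402 cm (5 s.f.)

-0.0094402 cm


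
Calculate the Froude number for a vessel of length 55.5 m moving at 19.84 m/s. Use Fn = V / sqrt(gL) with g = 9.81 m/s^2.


Formula: Fn = V / sqrt(g * L)
Step 1 — g * L = 9.81 * 55.5 = 544.455
Step 2 — sqrt(g * L) = sqrt(544.455) = 23.33356
Step 3 — Fn = 19.84 / 23.33356 ≈ 0.85028 (5 s.f.)

0.85028


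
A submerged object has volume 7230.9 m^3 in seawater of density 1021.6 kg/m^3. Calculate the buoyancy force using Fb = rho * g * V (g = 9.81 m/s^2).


Formula: Fb = rho * g * V
Substituting: Fb = 1021.6 * 9.81 * 7230.9
Intermediate: 1021.6 * 9.81 = 10021.896
Result: Fb = 10021.896 * 7230.9 ≈ 72467000 N (5 s.f.)

72467000 N


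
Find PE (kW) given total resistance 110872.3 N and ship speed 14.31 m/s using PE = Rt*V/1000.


Formula: PE = Rt * V / 1000 (kW)
Step 1 — PE (W) = 110872.3 * 14.31 = 1586582.613 W
Step 2 — PE (kW) = 1586582.613 / 1000 ≈ 1586.6 kW (5 s.f.)

1586.6 kW


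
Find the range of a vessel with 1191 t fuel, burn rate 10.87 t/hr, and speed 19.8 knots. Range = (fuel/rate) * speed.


Formula: endurance = fuel / rate; range = endurance * speed
Step 1 — endurance = 1191 / 10.87 = 109.5676 hours
Step 2 — range = 109.5676 * 19.8 ≈ 2169.4 nautical miles (5 s.f.)

2169.4 NM


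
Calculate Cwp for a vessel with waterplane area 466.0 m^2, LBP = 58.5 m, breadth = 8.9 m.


Formula: Cwp = Aw / (L * B)
Step 1 — L * B = 58.5 * 8.9 = 520.65 m^2
Step 2 — Cwp = 466.0 / 520.65 ≈ 0.89504 (5 s.f.)

0.89504


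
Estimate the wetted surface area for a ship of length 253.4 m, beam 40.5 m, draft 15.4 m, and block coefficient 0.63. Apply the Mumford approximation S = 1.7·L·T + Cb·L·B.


Formula: S = 1.7*L*T + V/T with V = Cb*L*B*T, i.e. S = L * (1.7*T + Cb*B)
Step 1 — 1.7*T = 1.7 * 15.4 = 26.18 m
Step 2 — Cb*B = 0.63 * 40.5 = 25.515 m
Step 3 — 1.7*T + Cb*B = 26.18 + 25.515 = 51.695 m
Step 4 — S = 253.4 * 51.695 ≈ 13100 m^2 (5 s.f.)

13100 m^2


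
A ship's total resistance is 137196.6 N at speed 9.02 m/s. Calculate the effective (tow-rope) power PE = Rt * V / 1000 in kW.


Formula: PE = Rt * V / 1000 (kW)
Step 1 — PE (W) = 137196.6 * 9.02 = 1237513.332 W
Step 2 — PE (kW) = 1237513.332 / 1000 ≈ 1237.5 kW (5 s.f.)

1237.5 kW


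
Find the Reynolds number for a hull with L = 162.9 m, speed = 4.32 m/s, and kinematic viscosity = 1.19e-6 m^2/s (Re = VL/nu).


Formula: Re = V * L / nu
Step 1 — V * L = 4.32 * 162.9 = 703.728 m^2/s
Step 2 — Re = 703.728 / 1.19e-6 = 5.91e+08

5.91e+08


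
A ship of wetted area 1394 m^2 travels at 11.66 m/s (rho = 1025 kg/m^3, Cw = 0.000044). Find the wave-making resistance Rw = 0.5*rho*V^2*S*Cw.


Formula: Rw = 0.5 * rho * V^2 * S * Cw
Step 1 — V^2 = 11.66^2 = 135.9556
Step 2 — 0.5 * rho * V^2 = 0.5 * 1025 * 135.9556 = 69677.245
Step 3 — Rw = 69677.245 * 1394 * 0.000044 ≈ 4273.7 N (5 s.f.)

4273.7 N


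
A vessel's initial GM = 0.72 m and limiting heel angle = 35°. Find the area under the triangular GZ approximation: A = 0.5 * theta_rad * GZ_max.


Formula: GZ_max = GM * sin(theta); Area = 0.5 * theta_rad * GZ_max
Step 1 — GZ_max = 0.72 * sin(35°) = 0.72 * 0.573576 = 0.412975 m
Step 2 — theta_rad = 35 * pi/180 = 0.610865 rad
Step 3 — Area = 0.5 * 0.610865 * 0.412975 ≈ 0.12614 m·rad (5 s.f.)

0.12614 m·rad
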